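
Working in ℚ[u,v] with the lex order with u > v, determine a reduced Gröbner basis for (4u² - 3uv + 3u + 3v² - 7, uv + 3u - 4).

G = {u + 3/16v³ + 9/16v² - 19/16v - 9/16, v⁴ + 6v³ + 8/3v² - 22v + 37/3}

f_1 = 4u² - 3uv + 3u + 3v² - 7, LT = u².
f_2 = uv + 3u - 4, LT = uv.

S(f_1,f_2): lcm = u²v. S = -3u² - ¾uv² + ¾uv + 4u + ¾v³ - 7/4v.
  leading term u²: subtract (-¾)·f_1 from -3u² - ¾uv² + ¾uv + 4u + ¾v³ - 7/4v → -¾uv² - 3/2uv + 25/4u + ¾v³ + 9/4v² - 7/4v - 21/4
  leading term uv²: subtract (-¾v)·f_2 from -¾uv² - 3/2uv + 25/4u + ¾v³ + 9/4v² - 7/4v - 21/4 → ¾uv + 25/4u + ¾v³ + 9/4v² - 19/4v - 21/4
  leading term uv: subtract (¾)·f_2 from ¾uv + 25/4u + ¾v³ + 9/4v² - 19/4v - 21/4 → 4u + ¾v³ + 9/4v² - 19/4v - 9/4
  leading term u: no divisor's leading term divides it; move 4u to the remainder.
  leading term v³: no divisor's leading term divides it; move ¾v³ to the remainder.
  leading term v²: no divisor's leading term divides it; move 9/4v² to the remainder.
  leading term v: no divisor's leading term divides it; move -19/4v to the remainder.
  leading term 1: no divisor's leading term divides it; move -9/4 to the remainder.
  remainder 4u + ¾v³ + 9/4v² - 19/4v - 9/4 ≠ 0; add g_3 = 4u + ¾v³ + 9/4v² - 19/4v - 9/4 to the basis.

S(f_2,g_3): lcm = uv. S = 3u - 3/16v⁴ - 9/16v³ + 19/16v² + 9/16v - 4.
  leading term u: subtract (¾)·g_3 from 3u - 3/16v⁴ - 9/16v³ + 19/16v² + 9/16v - 4 → -3/16v⁴ - 9/8v³ - ½v² + 33/8v - 37/16
  leading term v⁴: no divisor's leading term divides it; move -3/16v⁴ to the remainder.
  leading term v³: no divisor's leading term divides it; move -9/8v³ to the remainder.
  leading term v²: no divisor's leading term divides it; move -½v² to the remainder.
  leading term v: no divisor's leading term divides it; move 33/8v to the remainder.
  leading term 1: no divisor's leading term divides it; move -37/16 to the remainder.
  remainder -3/16v⁴ - 9/8v³ - ½v² + 33/8v - 37/16 ≠ 0; add g_4 = -3/16v⁴ - 9/8v³ - ½v² + 33/8v - 37/16 to the basis.

The other S-polynomials (S(f_1,g_3), S(f_1,g_4), S(f_2,g_4), S(g_3,g_4)) all reduce to 0 modulo the current basis, so we have a Gröbner basis.
Inter-reduce: drop elements whose leading term is divisible by another's, tail-reduce, and make monic.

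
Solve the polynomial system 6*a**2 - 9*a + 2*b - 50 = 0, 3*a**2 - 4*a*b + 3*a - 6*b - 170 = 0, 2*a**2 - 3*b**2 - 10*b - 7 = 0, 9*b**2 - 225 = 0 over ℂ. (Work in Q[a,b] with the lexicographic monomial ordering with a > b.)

{(4, -5)}

Compute a lex Gröbner basis by Buchberger's algorithm.
f_1 = 6*a**2 - 9*a + 2*b - 50, LT = a**2.
f_2 = 3*a**2 - 4*a*b + 3*a - 6*b - 170, LT = a**2.
f_3 = 2*a**2 - 3*b**2 - 10*b - 7, LT = a**2.
f_4 = 9*b**2 - 225, LT = b**2.

S(f_1,f_2): lcm = a**2. S = 4/3*a*b - 5/2*a + 7/3*b + 145/3.
  leading term a*b: no divisor's leading term divides it; move 4/3*a*b to the remainder.
  leading term a: no divisor's leading term divides it; move -5/2*a to the remainder.
  leading term b: no divisor's leading term divides it; move 7/3*b to the remainder.
  leading term 1: no divisor's leading term divides it; move 145/3 to the remainder.
  remainder 4/3*a*b - 5/2*a + 7/3*b + 145/3 ≠ 0; add h_5 = 4/3*a*b - 5/2*a + 7/3*b + 145/3 to the basis.

S(f_1,f_3): lcm = a**2. S = -3/2*a + 3/2*b**2 + 16/3*b - 29/6.
  leading term a: no divisor's leading term divides it; move -3/2*a to the remainder.
  leading term b**2: subtract (1/6)·f_4 from 3/2*b**2 + 16/3*b - 29/6 → 16/3*b + 98/3
  leading term b: no divisor's leading term divides it; move 16/3*b to the remainder.
  leading term 1: no divisor's leading term divides it; move 98/3 to the remainder.
  remainder -3/2*a + 16/3*b + 98/3 ≠ 0; add h_6 = -3/2*a + 16/3*b + 98/3 to the basis.

S(f_1,h_5): lcm = a**2*b. S = 15/8*a**2 - 13/4*a*b - 145/4*a + 1/3*b**2 - 25/3*b.
  leading term a**2: subtract (5/16)·f_1 from 15/8*a**2 - 13/4*a*b - 145/4*a + 1/3*b**2 - 25/3*b → -13/4*a*b - 535/16*a + 1/3*b**2 - 215/24*b + 125/8
  leading term a*b: subtract (-39/16)·h_5 from -13/4*a*b - 535/16*a + 1/3*b**2 - 215/24*b + 125/8 → -1265/32*a + 1/3*b**2 - 157/48*b + 2135/16
  leading term a: subtract (1265/48)·h_6 from -1265/32*a + 1/3*b**2 - 157/48*b + 2135/16 → 1/3*b**2 - 20711/144*b - 104755/144
  leading term b**2: subtract (1/27)·f_4 from 1/3*b**2 - 20711/144*b - 104755/144 → -20711/144*b - 103555/144
  leading term b: no divisor's leading term divides it; move -20711/144*b to the remainder.
  leading term 1: no divisor's leading term divides it; move -103555/144 to the remainder.
  remainder -20711/144*b - 103555/144 ≠ 0; add h_7 = -20711/144*b - 103555/144 to the basis.

The other S-polynomials (S(f_1,f_4), S(f_2,f_3), S(f_2,f_4), S(f_3,f_4), S(f_2,h_5), S(f_3,h_5), S(f_4,h_5), S(f_1,h_6), S(f_2,h_6), S(f_3,h_6), S(f_4,h_6), S(h_5,h_6), S(f_1,h_7), S(f_2,h_7), S(f_3,h_7), S(f_4,h_7), S(h_5,h_7), S(h_6,h_7)) all reduce to 0 modulo the current basis, so we have a Gröbner basis.
Inter-reduce: drop elements whose leading term is divisible by another's, tail-reduce, and make monic.
Reduced Gröbner basis: {a - 4, b + 5}.

From the last basis element, b + 5 = 0, so b takes values in {-5}. Each choice, substituted upward through the basis, yields the corresponding point(s) of the solution set.
  b = -5: the earlier basis element becomes a - 4 = 0, giving a = 4 — point (4, -5).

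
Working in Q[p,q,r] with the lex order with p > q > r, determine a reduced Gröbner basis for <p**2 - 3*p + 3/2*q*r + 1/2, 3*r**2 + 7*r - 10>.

G = {p**2 - 3*p + 3/2*q*r + 1/2, r**2 + 7/3*r - 10/3}

f_1 = p**2 - 3*p + 3/2*q*r + 1/2, LT = p**2.
f_2 = 3*r**2 + 7*r - 10, LT = r**2.

The S-polynomials (S(f_1,f_2)) all reduce to 0 modulo the current basis, so we have a Gröbner basis.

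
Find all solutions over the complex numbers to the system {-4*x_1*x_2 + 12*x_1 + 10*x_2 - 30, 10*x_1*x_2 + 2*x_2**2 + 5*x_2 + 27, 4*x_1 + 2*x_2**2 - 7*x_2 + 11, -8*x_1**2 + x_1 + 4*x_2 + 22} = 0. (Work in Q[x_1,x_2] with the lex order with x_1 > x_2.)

{(-2, 3)}

Compute a lex Gröbner basis by Buchberger's algorithm.
f_1 = -4*x_1*x_2 + 12*x_1 + 10*x_2 - 30, LT = x_1*x_2.
f_2 = 10*x_1*x_2 + 2*x_2**2 + 5*x_2 + 27, LT = x_1*x_2.
f_3 = 4*x_1 + 2*x_2**2 - 7*x_2 + 11, LT = x_1.
f_4 = -8*x_1**2 + x_1 + 4*x_2 + 22, LT = x_1**2.

S(f_1,f_2): lcm = x_1*x_2. S = -3*x_1 - 1/5*x_2**2 - 3*x_2 + 24/5.
  leading term x_1: subtract (-3/4)·f_3 from -3*x_1 - 1/5*x_2**2 - 3*x_2 + 24/5 → 13/10*x_2**2 - 33/4*x_2 + 261/20
  leading term x_2**2: no divisor's leading term divides it; move 13/10*x_2**2 to the remainder.
  leading term x_2: no divisor's leading term divides it; move -33/4*x_2 to the remainder.
  leading term 1: no divisor's leading term divides it; move 261/20 to the remainder.
  remainder 13/10*x_2**2 - 33/4*x_2 + 261/20 ≠ 0; add h_5 = 13/10*x_2**2 - 33/4*x_2 + 261/20 to the basis.

S(f_1,f_3): lcm = x_1*x_2. S = -3*x_1 - 1/2*x_2**3 + 7/4*x_2**2 - 21/4*x_2 + 15/2.
  leading term x_1: subtract (-3/4)·f_3 from -3*x_1 - 1/2*x_2**3 + 7/4*x_2**2 - 21/4*x_2 + 15/2 → -1/2*x_2**3 + 13/4*x_2**2 - 21/2*x_2 + 63/4
  leading term x_2**3: subtract (-5/13*x_2)·h_5 from -1/2*x_2**3 + 13/4*x_2**2 - 21/2*x_2 + 63/4 → 1/13*x_2**2 - 285/52*x_2 + 63/4
  leading term x_2**2: subtract (10/169)·h_5 from 1/13*x_2**2 - 285/52*x_2 + 63/4 → -3375/676*x_2 + 10125/676
  leading term x_2: no divisor's leading term divides it; move -3375/676*x_2 to the remainder.
  leading term 1: no divisor's leading term divides it; move 10125/676 to the remainder.
  remainder -3375/676*x_2 + 10125/676 ≠ 0; add h_6 = -3375/676*x_2 + 10125/676 to the basis.

S(f_1,f_4): lcm = x_1**2*x_2. S = -3*x_1**2 - 19/8*x_1*x_2 + 15/2*x_1 + 1/2*x_2**2 + 11/4*x_2.
  leading term x_1**2: subtract (-3/4*x_1)·f_3 from -3*x_1**2 - 19/8*x_1*x_2 + 15/2*x_1 + 1/2*x_2**2 + 11/4*x_2 → 3/2*x_1*x_2**2 - 61/8*x_1*x_2 + 63/4*x_1 + 1/2*x_2**2 + 11/4*x_2
  leading term x_1*x_2**2: subtract (-3/8*x_2)·f_1 from 3/2*x_1*x_2**2 - 61/8*x_1*x_2 + 63/4*x_1 + 1/2*x_2**2 + 11/4*x_2 → -25/8*x_1*x_2 + 63/4*x_1 + 17/4*x_2**2 - 17/2*x_2
  leading term x_1*x_2: subtract (25/32)·f_1 from -25/8*x_1*x_2 + 63/4*x_1 + 17/4*x_2**2 - 17/2*x_2 → 51/8*x_1 + 17/4*x_2**2 - 261/16*x_2 + 375/16
  leading term x_1: subtract (51/32)·f_3 from 51/8*x_1 + 17/4*x_2**2 - 261/16*x_2 + 375/16 → 17/16*x_2**2 - 165/32*x_2 + 189/32
  leading term x_2**2: subtract (85/104)·h_5 from 17/16*x_2**2 - 165/32*x_2 + 189/32 → 165/104*x_2 - 495/104
  leading term x_2: subtract (-143/450)·h_6 from 165/104*x_2 - 495/104 → 0
  remainder 0.

S(f_2,f_3): lcm = x_1*x_2. S = -1/2*x_2**3 + 39/20*x_2**2 - 9/4*x_2 + 27/10.
  leading term x_2**3: subtract (-5/13*x_2)·h_5 from -1/2*x_2**3 + 39/20*x_2**2 - 9/4*x_2 + 27/10 → -159/130*x_2**2 + 36/13*x_2 + 27/10
  leading term x_2**2: subtract (-159/169)·h_5 from -159/130*x_2**2 + 36/13*x_2 + 27/10 → -3375/676*x_2 + 10125/676
  leading term x_2: subtract (1)·h_6 from -3375/676*x_2 + 10125/676 → 0
  remainder 0.

S(f_2,f_4): lcm = x_1**2*x_2. S = 1/5*x_1*x_2**2 + 5/8*x_1*x_2 + 27/10*x_1 + 1/2*x_2**2 + 11/4*x_2.
  leading term x_1*x_2**2: subtract (-1/20*x_2)·f_1 from 1/5*x_1*x_2**2 + 5/8*x_1*x_2 + 27/10*x_1 + 1/2*x_2**2 + 11/4*x_2 → 49/40*x_1*x_2 + 27/10*x_1 + x_2**2 + 5/4*x_2
  leading term x_1*x_2: subtract (-49/160)·f_1 from 49/40*x_1*x_2 + 27/10*x_1 + x_2**2 + 5/4*x_2 → 51/8*x_1 + x_2**2 + 69/16*x_2 - 147/16
  leading term x_1: subtract (51/32)·f_3 from 51/8*x_1 + x_2**2 + 69/16*x_2 - 147/16 → -35/16*x_2**2 + 495/32*x_2 - 855/32
  leading term x_2**2: subtract (-175/104)·h_5 from -35/16*x_2**2 + 495/32*x_2 - 855/32 → 165/104*x_2 - 495/104
  leading term x_2: subtract (-143/450)·h_6 from 165/104*x_2 - 495/104 → 0
  remainder 0.

S(f_3,f_4): lcm = x_1**2. S = 1/2*x_1*x_2**2 - 7/4*x_1*x_2 + 23/8*x_1 + 1/2*x_2 + 11/4.
  leading term x_1*x_2**2: subtract (-1/8*x_2)·f_1 from 1/2*x_1*x_2**2 - 7/4*x_1*x_2 + 23/8*x_1 + 1/2*x_2 + 11/4 → -1/4*x_1*x_2 + 23/8*x_1 + 5/4*x_2**2 - 13/4*x_2 + 11/4
  leading term x_1*x_2: subtract (1/16)·f_1 from -1/4*x_1*x_2 + 23/8*x_1 + 5/4*x_2**2 - 13/4*x_2 + 11/4 → 17/8*x_1 + 5/4*x_2**2 - 31/8*x_2 + 37/8
  leading term x_1: subtract (17/32)·f_3 from 17/8*x_1 + 5/4*x_2**2 - 31/8*x_2 + 37/8 → 3/16*x_2**2 - 5/32*x_2 - 39/32
  leading term x_2**2: subtract (15/104)·h_5 from 3/16*x_2**2 - 5/32*x_2 - 39/32 → 215/208*x_2 - 645/208
  leading term x_2: subtract (-559/2700)·h_6 from 215/208*x_2 - 645/208 → 0
  remainder 0.

S(f_1,h_5): lcm = x_1*x_2**2. S = 87/26*x_1*x_2 - 261/26*x_1 - 5/2*x_2**2 + 15/2*x_2.
  leading term x_1*x_2: subtract (-87/104)·f_1 from 87/26*x_1*x_2 - 261/26*x_1 - 5/2*x_2**2 + 15/2*x_2 → -5/2*x_2**2 + 825/52*x_2 - 1305/52
  leading term x_2**2: subtract (-25/13)·h_5 from -5/2*x_2**2 + 825/52*x_2 - 1305/52 → 0
  remainder 0.

S(f_2,h_5): lcm = x_1*x_2**2. S = 165/26*x_1*x_2 - 261/26*x_1 + 1/5*x_2**3 + 1/2*x_2**2 + 27/10*x_2.
  leading term x_1*x_2: subtract (-165/104)·f_1 from 165/26*x_1*x_2 - 261/26*x_1 + 1/5*x_2**3 + 1/2*x_2**2 + 27/10*x_2 → 9*x_1 + 1/5*x_2**3 + 1/2*x_2**2 + 4827/260*x_2 - 2475/52
  leading term x_1: subtract (9/4)·f_3 from 9*x_1 + 1/5*x_2**3 + 1/2*x_2**2 + 4827/260*x_2 - 2475/52 → 1/5*x_2**3 - 4*x_2**2 + 4461/130*x_2 - 1881/26
  leading term x_2**3: subtract (2/13*x_2)·h_5 from 1/5*x_2**3 - 4*x_2**2 + 4461/130*x_2 - 1881/26 → -71/26*x_2**2 + 420/13*x_2 - 1881/26
  leading term x_2**2: subtract (-355/169)·h_5 from -71/26*x_2**2 + 420/13*x_2 - 1881/26 → 10125/676*x_2 - 30375/676
  leading term x_2: subtract (-3)·h_6 from 10125/676*x_2 - 30375/676 → 0
  remainder 0.

S(f_3,h_5): leading monomials are coprime, so the S-polynomial reduces to 0 (Buchberger's first criterion).
S(f_4,h_5): leading monomials are coprime, so the S-polynomial reduces to 0 (Buchberger's first criterion).
S(f_1,h_6): lcm = x_1*x_2. S = -5/2*x_2 + 15/2.
  leading term x_2: subtract (338/675)·h_6 from -5/2*x_2 + 15/2 → 0
  remainder 0.

S(f_2,h_6): lcm = x_1*x_2. S = 3*x_1 + 1/5*x_2**2 + 1/2*x_2 + 27/10.
  leading term x_1: subtract (3/4)·f_3 from 3*x_1 + 1/5*x_2**2 + 1/2*x_2 + 27/10 → -13/10*x_2**2 + 23/4*x_2 - 111/20
  leading term x_2**2: subtract (-1)·h_5 from -13/10*x_2**2 + 23/4*x_2 - 111/20 → -5/2*x_2 + 15/2
  leading term x_2: subtract (338/675)·h_6 from -5/2*x_2 + 15/2 → 0
  remainder 0.

S(f_3,h_6): leading monomials are coprime, so the S-polynomial reduces to 0 (Buchberger's first criterion).
S(f_4,h_6): leading monomials are coprime, so the S-polynomial reduces to 0 (Buchberger's first criterion).
S(h_5,h_6): lcm = x_2**2. S = -87/26*x_2 + 261/26.
  leading term x_2: subtract (754/1125)·h_6 from -87/26*x_2 + 261/26 → 0
  remainder 0.

Every S-polynomial of the final basis reduces to 0, so we have a Gröbner basis.
Inter-reduce: drop elements whose leading term is divisible by another's, tail-reduce, and make monic.
Reduced Gröbner basis: {x_1 + 2, x_2 - 3}.

The lex basis is triangular: the last element involves only x_2. Solving x_2 - 3 = 0 gives x_2 ∈ {3}; substituting each value into the earlier elements determines the remaining variables.
  x_2 = 3: the earlier basis element becomes x_1 + 2 = 0, giving x_1 = -2 — point (-2, 3).
Substituting each solution back into the original system confirms all equations vanish.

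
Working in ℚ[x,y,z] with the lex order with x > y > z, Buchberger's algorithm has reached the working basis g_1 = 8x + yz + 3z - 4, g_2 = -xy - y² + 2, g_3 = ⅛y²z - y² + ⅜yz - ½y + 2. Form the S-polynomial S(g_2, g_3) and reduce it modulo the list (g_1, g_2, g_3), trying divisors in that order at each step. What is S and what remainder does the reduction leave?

S(g_2, g_3) = 8xy² - 3xyz + 4xy - 16x + y³z - 2yz; remainder on division = 0.

lcm(LM(g_2), LM(g_3)) = xy²z.
S = (lcm/LT(g_2))·g_2 − (lcm/LT(g_3))·g_3 = 8xy² - 3xyz + 4xy - 16x + y³z - 2yz.
Reduce S modulo (g_1, g_2, g_3) in that order:
  leading term xy²: subtract (y²)·g_1 from 8xy² - 3xyz + 4xy - 16x + y³z - 2yz → -3xyz + 4xy - 16x - 3y²z + 4y² - 2yz
  leading term xyz: subtract (-⅜yz)·g_1 from -3xyz + 4xy - 16x - 3y²z + 4y² - 2yz → 4xy - 16x + ⅜y²z² - 3y²z + 4y² + 9/8yz² - 7/2yz
  leading term xy: subtract (½y)·g_1 from 4xy - 16x + ⅜y²z² - 3y²z + 4y² + 9/8yz² - 7/2yz → -16x + ⅜y²z² - 7/2y²z + 4y² + 9/8yz² - 5yz + 2y
  leading term x: subtract (-2)·g_1 from -16x + ⅜y²z² - 7/2y²z + 4y² + 9/8yz² - 5yz + 2y → ⅜y²z² - 7/2y²z + 4y² + 9/8yz² - 3yz + 2y + 6z - 8
  leading term y²z²: subtract (3z)·g_3 from ⅜y²z² - 7/2y²z + 4y² + 9/8yz² - 3yz + 2y + 6z - 8 → -½y²z + 4y² - 3/2yz + 2y - 8
  leading term y²z: subtract (-4)·g_3 from -½y²z + 4y² - 3/2yz + 2y - 8 → 0
The remainder is 0, so this S-polynomial contributes no new basis element.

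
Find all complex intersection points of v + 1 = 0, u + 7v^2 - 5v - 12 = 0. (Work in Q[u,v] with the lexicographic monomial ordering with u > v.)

Compute a lex Gröbner basis by Buchberger's algorithm.
f_1 = v + 1, LT = v.
f_2 = u + 7v^2 - 5v - 12, LT = u.

The S-polynomials (S(f_1,f_2)) all reduce to 0 modulo the current basis, so we have a Gröbner basis.
Inter-reduce: drop elements whose leading term is divisible by another's, tail-reduce, and make monic.
Reduced Gröbner basis: {u, v + 1}.

Elimination: the polynomial v + 1 lies in the elimination ideal for v, so v ∈ {-1}. For each such v, the remaining basis elements (now univariate) give the rest of the solution.
  v = -1: the earlier basis element becomes u = 0, giving u = 0 — point (0, -1).
Each listed point satisfies every original equation (direct substitution).

{(0, -1)}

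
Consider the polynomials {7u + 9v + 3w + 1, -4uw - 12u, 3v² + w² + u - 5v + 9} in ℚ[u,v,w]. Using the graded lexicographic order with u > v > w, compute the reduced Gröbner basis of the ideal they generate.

G = {w³ + 53/12w² + 103/9w + 259/12, v² + ⅓w² - 44/21v - 1/7w + 62/21, vw + ⅓w² + 3v + 10/9w + ⅓, u + 9/7v + 3/7w + 1/7}

f_1 = 7u + 9v + 3w + 1, LT = u.
f_2 = -4uw - 12u, LT = uw.
f_3 = 3v² + w² + u - 5v + 9, LT = v².

S(f_1,f_2): lcm = uw. S = 9/7vw + 3/7w² - 3u + 1/7w.
  reduce S modulo (f_1, f_2, f_3):
  remainder 9/7vw + 3/7w² + 27/7v + 10/7w + 3/7 ≠ 0; add g_4 = 9/7vw + 3/7w² + 27/7v + 10/7w + 3/7 to the basis.

S(f_3,g_4): lcm = v²w. S = -⅓vw² + ⅓w³ + ⅓uw - 3v² - 25/9vw - ⅓v + 3w.
  reduce S modulo (f_1, f_2, f_3, g_4):
  remainder 4/9w³ + 53/27w² + 412/81w + 259/27 ≠ 0; add g_5 = 4/9w³ + 53/27w² + 412/81w + 259/27 to the basis.

The other S-polynomials (S(f_1,f_3), S(f_2,f_3), S(f_1,g_4), S(f_2,g_4), S(f_1,g_5), S(f_2,g_5), S(f_3,g_5), S(g_4,g_5)) all reduce to 0 modulo the current basis, so we have a Gröbner basis.
Inter-reduce: drop elements whose leading term is divisible by another's, tail-reduce, and make monic.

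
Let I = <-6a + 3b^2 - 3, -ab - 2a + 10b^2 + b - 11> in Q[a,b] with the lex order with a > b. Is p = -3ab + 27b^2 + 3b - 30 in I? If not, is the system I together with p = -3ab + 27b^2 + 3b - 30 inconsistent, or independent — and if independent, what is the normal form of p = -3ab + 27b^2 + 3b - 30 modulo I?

-3ab + 27b^2 + 3b - 30 lies in I (it reduces to 0).

First compute the reduced Gröbner basis of I by Buchberger's algorithm.
f_1 = -6a + 3b^2 - 3, LT = a.
f_2 = -ab - 2a + 10b^2 + b - 11, LT = ab.

S(f_1,f_2): lcm = ab. S = -2a - 1/2b^3 + 10b^2 + 3/2b - 11.
  leading term a: subtract (1/3)·f_1 from -2a - 1/2b^3 + 10b^2 + 3/2b - 11 → -1/2b^3 + 9b^2 + 3/2b - 10
  leading term b^3: no divisor's leading term divides it; move -1/2b^3 to the remainder.
  leading term b^2: no divisor's leading term divides it; move 9b^2 to the remainder.
  leading term b: no divisor's leading term divides it; move 3/2b to the remainder.
  leading term 1: no divisor's leading term divides it; move -10 to the remainder.
  remainder -1/2b^3 + 9b^2 + 3/2b - 10 ≠ 0; add h_3 = -1/2b^3 + 9b^2 + 3/2b - 10 to the basis.

S(f_1,h_3): leading monomials are coprime, so the S-polynomial reduces to 0 (Buchberger's first criterion).
S(f_2,h_3): lcm = ab^3. S = 20ab^2 + 3ab - 20a - 10b^4 - b^3 + 11b^2.
  leading term ab^2: subtract (-10/3b^2)·f_1 from 20ab^2 + 3ab - 20a - 10b^4 - b^3 + 11b^2 → 3ab - 20a - b^3 + b^2
  leading term ab: subtract (-1/2b)·f_1 from 3ab - 20a - b^3 + b^2 → -20a + 1/2b^3 + b^2 - 3/2b
  leading term a: subtract (10/3)·f_1 from -20a + 1/2b^3 + b^2 - 3/2b → 1/2b^3 - 9b^2 - 3/2b + 10
  leading term b^3: subtract (-1)·h_3 from 1/2b^3 - 9b^2 - 3/2b + 10 → 0
  remainder 0.

Every S-polynomial of the final basis reduces to 0, so we have a Gröbner basis.
Inter-reduce: drop elements whose leading term is divisible by another's, tail-reduce, and make monic.
Reduced Gröbner basis: {a - 1/2b^2 + 1/2, b^3 - 18b^2 - 3b + 20}.
Label its elements g_1 = a - 1/2b^2 + 1/2, g_2 = b^3 - 18b^2 - 3b + 20.

Reduce p = -3ab + 27b^2 + 3b - 30 modulo G:
  leading term ab: subtract (-3b)·g_1 from -3ab + 27b^2 + 3b - 30 → -3/2b^3 + 27b^2 + 9/2b - 30
  leading term b^3: subtract (-3/2)·g_2 from -3/2b^3 + 27b^2 + 9/2b - 30 → 0
  normal form = 0.
Since the normal form is 0, p ∈ I.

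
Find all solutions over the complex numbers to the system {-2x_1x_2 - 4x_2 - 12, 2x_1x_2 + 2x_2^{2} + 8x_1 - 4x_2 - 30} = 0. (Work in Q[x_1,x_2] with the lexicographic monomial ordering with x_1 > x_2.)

{(0, -3), (4, -1), (-11/4, 8)}

Compute a lex Gröbner basis by Buchberger's algorithm.
f_1 = -2x_1x_2 - 4x_2 - 12, LT = x_1x_2.
f_2 = 2x_1x_2 + 8x_1 + 2x_2^{2} - 4x_2 - 30, LT = x_1x_2.

S(f_1,f_2): lcm = x_1x_2. S = -4x_1 - x_2^{2} + 4x_2 + 21.
  leading term x_1: no divisor's leading term divides it; move -4x_1 to the remainder.
  leading term x_2^{2}: no divisor's leading term divides it; move -x_2^{2} to the remainder.
  leading term x_2: no divisor's leading term divides it; move 4x_2 to the remainder.
  leading term 1: no divisor's leading term divides it; move 21 to the remainder.
  remainder -4x_1 - x_2^{2} + 4x_2 + 21 ≠ 0; add h_3 = -4x_1 - x_2^{2} + 4x_2 + 21 to the basis.

S(f_1,h_3): lcm = x_1x_2. S = -\tfrac{1}{4}x_2^{3} + x_2^{2} + \tfrac{29}{4}x_2 + 6.
  leading term x_2^{3}: no divisor's leading term divides it; move -\tfrac{1}{4}x_2^{3} to the remainder.
  leading term x_2^{2}: no divisor's leading term divides it; move x_2^{2} to the remainder.
  leading term x_2: no divisor's leading term divides it; move \tfrac{29}{4}x_2 to the remainder.
  leading term 1: no divisor's leading term divides it; move 6 to the remainder.
  remainder -\tfrac{1}{4}x_2^{3} + x_2^{2} + \tfrac{29}{4}x_2 + 6 ≠ 0; add h_4 = -\tfrac{1}{4}x_2^{3} + x_2^{2} + \tfrac{29}{4}x_2 + 6 to the basis.

S(f_2,h_3): lcm = x_1x_2. S = 4x_1 - \tfrac{1}{4}x_2^{3} + 2x_2^{2} + \tfrac{13}{4}x_2 - 15.
  leading term x_1: subtract (-1)·h_3 from 4x_1 - \tfrac{1}{4}x_2^{3} + 2x_2^{2} + \tfrac{13}{4}x_2 - 15 → -\tfrac{1}{4}x_2^{3} + x_2^{2} + \tfrac{29}{4}x_2 + 6
  leading term x_2^{3}: subtract (1)·h_4 from -\tfrac{1}{4}x_2^{3} + x_2^{2} + \tfrac{29}{4}x_2 + 6 → 0
  remainder 0.

S(f_1,h_4): lcm = x_1x_2^{3}. S = 4x_1x_2^{2} + 29x_1x_2 + 24x_1 + 2x_2^{3} + 6x_2^{2}.
  leading term x_1x_2^{2}: subtract (-2x_2)·f_1 from 4x_1x_2^{2} + 29x_1x_2 + 24x_1 + 2x_2^{3} + 6x_2^{2} → 29x_1x_2 + 24x_1 + 2x_2^{3} - 2x_2^{2} - 24x_2
  leading term x_1x_2: subtract (-\tfrac{29}{2})·f_1 from 29x_1x_2 + 24x_1 + 2x_2^{3} - 2x_2^{2} - 24x_2 → 24x_1 + 2x_2^{3} - 2x_2^{2} - 82x_2 - 174
  leading term x_1: subtract (-6)·h_3 from 24x_1 + 2x_2^{3} - 2x_2^{2} - 82x_2 - 174 → 2x_2^{3} - 8x_2^{2} - 58x_2 - 48
  leading term x_2^{3}: subtract (-8)·h_4 from 2x_2^{3} - 8x_2^{2} - 58x_2 - 48 → 0
  remainder 0.

S(f_2,h_4): lcm = x_1x_2^{3}. S = 8x_1x_2^{2} + 29x_1x_2 + 24x_1 + x_2^{4} - 2x_2^{3} - 15x_2^{2}.
  leading term x_1x_2^{2}: subtract (-4x_2)·f_1 from 8x_1x_2^{2} + 29x_1x_2 + 24x_1 + x_2^{4} - 2x_2^{3} - 15x_2^{2} → 29x_1x_2 + 24x_1 + x_2^{4} - 2x_2^{3} - 31x_2^{2} - 48x_2
  leading term x_1x_2: subtract (-\tfrac{29}{2})·f_1 from 29x_1x_2 + 24x_1 + x_2^{4} - 2x_2^{3} - 31x_2^{2} - 48x_2 → 24x_1 + x_2^{4} - 2x_2^{3} - 31x_2^{2} - 106x_2 - 174
  leading term x_1: subtract (-6)·h_3 from 24x_1 + x_2^{4} - 2x_2^{3} - 31x_2^{2} - 106x_2 - 174 → x_2^{4} - 2x_2^{3} - 37x_2^{2} - 82x_2 - 48
  leading term x_2^{4}: subtract (-4x_2)·h_4 from x_2^{4} - 2x_2^{3} - 37x_2^{2} - 82x_2 - 48 → 2x_2^{3} - 8x_2^{2} - 58x_2 - 48
  leading term x_2^{3}: subtract (-8)·h_4 from 2x_2^{3} - 8x_2^{2} - 58x_2 - 48 → 0
  remainder 0.

S(h_3,h_4): leading monomials are coprime, so the S-polynomial reduces to 0 (Buchberger's first criterion).
Every S-polynomial of the final basis reduces to 0, so we have a Gröbner basis.
Inter-reduce: drop elements whose leading term is divisible by another's, tail-reduce, and make monic.
Reduced Gröbner basis: {x_1 + \tfrac{1}{4}x_2^{2} - x_2 - \tfrac{21}{4}, x_2^{3} - 4x_2^{2} - 29x_2 - 24}.

Elimination: the polynomial x_2^{3} - 4x_2^{2} - 29x_2 - 24 lies in the elimination ideal for x_2, so x_2 ∈ {-3, -1, 8}. For each such x_2, the remaining basis elements (now univariate) give the rest of the solution.
  x_2 = -3: the earlier basis element becomes x_1 = 0, giving x_1 = 0 — point (0, -3).
  x_2 = -1: the earlier basis element becomes x_1 - 4 = 0, giving x_1 = 4 — point (4, -1).
  x_2 = 8: the earlier basis element becomes x_1 + \tfrac{11}{4} = 0, giving x_1 = -11/4 — point (-11/4, 8).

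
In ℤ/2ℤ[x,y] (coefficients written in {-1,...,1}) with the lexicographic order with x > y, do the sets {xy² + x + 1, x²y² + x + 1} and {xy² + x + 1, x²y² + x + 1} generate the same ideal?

For a fixed monomial order, each ideal has a unique reduced Gröbner basis; comparing bases decides equality.
Buchberger on the first generating set:
f_1 = xy² + x + 1, LT = xy².
f_2 = x²y² + x + 1, LT = x²y².

S(f_1,f_2): lcm = x²y². S = x² + 1.
  leading term x²: no divisor's leading term divides it; move x² to the remainder.
  leading term 1: no divisor's leading term divides it; move 1 to the remainder.
  remainder x² + 1 ≠ 0; add g_3 = x² + 1 to the basis.

S(f_1,g_3): lcm = x²y². S = x² + x + y².
  leading term x²: subtract (1)·g_3 from x² + x + y² → x + y² + 1
  leading term x: no divisor's leading term divides it; move x to the remainder.
  leading term y²: no divisor's leading term divides it; move y² to the remainder.
  leading term 1: no divisor's leading term divides it; move 1 to the remainder.
  remainder x + y² + 1 ≠ 0; add g_4 = x + y² + 1 to the basis.

S(f_1,g_4): lcm = xy². S = x + y⁴ + y² + 1.
  leading term x: subtract (1)·g_4 from x + y⁴ + y² + 1 → y⁴
  leading term y⁴: no divisor's leading term divides it; move y⁴ to the remainder.
  remainder y⁴ ≠ 0; add g_5 = y⁴ to the basis.

The other S-polynomials (S(f_2,g_3), S(f_2,g_4), S(g_3,g_4), S(f_1,g_5), S(f_2,g_5), S(g_3,g_5), S(g_4,g_5)) all reduce to 0 modulo the current basis, so we have a Gröbner basis.
Inter-reduce: drop elements whose leading term is divisible by another's, tail-reduce, and make monic.
Reduced Gröbner basis: {x + y² + 1, y⁴}.

Buchberger on the second generating set:
h_1 = xy² + x + 1, LT = xy².
h_2 = x²y² + x + 1, LT = x²y².

S(h_1,h_2): lcm = x²y². S = x² + 1.
  leading term x²: no divisor's leading term divides it; move x² to the remainder.
  leading term 1: no divisor's leading term divides it; move 1 to the remainder.
  remainder x² + 1 ≠ 0; add k_3 = x² + 1 to the basis.

S(h_1,k_3): lcm = x²y². S = x² + x + y².
  leading term x²: subtract (1)·k_3 from x² + x + y² → x + y² + 1
  leading term x: no divisor's leading term divides it; move x to the remainder.
  leading term y²: no divisor's leading term divides it; move y² to the remainder.
  leading term 1: no divisor's leading term divides it; move 1 to the remainder.
  remainder x + y² + 1 ≠ 0; add k_4 = x + y² + 1 to the basis.

S(h_1,k_4): lcm = xy². S = x + y⁴ + y² + 1.
  leading term x: subtract (1)·k_4 from x + y⁴ + y² + 1 → y⁴
  leading term y⁴: no divisor's leading term divides it; move y⁴ to the remainder.
  remainder y⁴ ≠ 0; add k_5 = y⁴ to the basis.

The other S-polynomials (S(h_2,k_3), S(h_2,k_4), S(k_3,k_4), S(h_1,k_5), S(h_2,k_5), S(k_3,k_5), S(k_4,k_5)) all reduce to 0 modulo the current basis, so we have a Gröbner basis.
Inter-reduce: drop elements whose leading term is divisible by another's, tail-reduce, and make monic.
Reduced Gröbner basis: {x + y² + 1, y⁴}.

Same reduced basis, so the two generating sets span the same ideal.

Yes, the ideals are equal.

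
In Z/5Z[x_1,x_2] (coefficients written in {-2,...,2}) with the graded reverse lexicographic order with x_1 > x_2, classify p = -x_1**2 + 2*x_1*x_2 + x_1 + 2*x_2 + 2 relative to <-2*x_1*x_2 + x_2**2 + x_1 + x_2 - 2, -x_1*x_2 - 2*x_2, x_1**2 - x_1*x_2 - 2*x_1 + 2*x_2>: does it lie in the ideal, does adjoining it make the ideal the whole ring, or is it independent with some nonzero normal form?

First compute the reduced Gröbner basis of I by Buchberger's algorithm.
f_1 = -2*x_1*x_2 + x_2**2 + x_1 + x_2 - 2, LT = x_1*x_2.
f_2 = -x_1*x_2 - 2*x_2, LT = x_1*x_2.
f_3 = x_1**2 - x_1*x_2 - 2*x_1 + 2*x_2, LT = x_1**2.

S(f_1,f_2): lcm = x_1*x_2. S = 2*x_2**2 + 2*x_1 + 1.
  reduce S modulo (f_1, f_2, f_3):
  remainder 2*x_2**2 + 2*x_1 + 1 ≠ 0; add h_4 = 2*x_2**2 + 2*x_1 + 1 to the basis.

S(f_1,f_3): lcm = x_1**2*x_2. S = -2*x_1*x_2**2 + 2*x_1**2 - x_1*x_2 - 2*x_2**2 + x_1.
  reduce S modulo (f_1, f_2, f_3, h_4):
  remainder -2*x_1 - x_2 - 1 ≠ 0; add h_5 = -2*x_1 - x_2 - 1 to the basis.

The other S-polynomials (S(f_2,f_3), S(f_1,h_4), S(f_2,h_4), S(f_3,h_4), S(f_1,h_5), S(f_2,h_5), S(f_3,h_5), S(h_4,h_5)) all reduce to 0 modulo the current basis, so we have a Gröbner basis.
Inter-reduce: drop elements whose leading term is divisible by another's, tail-reduce, and make monic.
Reduced Gröbner basis: {x_2**2 + 2*x_2, x_1 - 2*x_2 - 2}.
Label its elements g_1 = x_2**2 + 2*x_2, g_2 = x_1 - 2*x_2 - 2.

Reduce p = -x_1**2 + 2*x_1*x_2 + x_1 + 2*x_2 + 2 modulo G:
  leading term x_1**2: subtract (-x_1)·g_2 from -x_1**2 + 2*x_1*x_2 + x_1 + 2*x_2 + 2 → -x_1 + 2*x_2 + 2
  leading term x_1: subtract (-1)·g_2 from -x_1 + 2*x_2 + 2 → 0
  normal form = 0.
Since the normal form is 0, p ∈ I.

-x_1**2 + 2*x_1*x_2 + x_1 + 2*x_2 + 2 lies in I (it reduces to 0).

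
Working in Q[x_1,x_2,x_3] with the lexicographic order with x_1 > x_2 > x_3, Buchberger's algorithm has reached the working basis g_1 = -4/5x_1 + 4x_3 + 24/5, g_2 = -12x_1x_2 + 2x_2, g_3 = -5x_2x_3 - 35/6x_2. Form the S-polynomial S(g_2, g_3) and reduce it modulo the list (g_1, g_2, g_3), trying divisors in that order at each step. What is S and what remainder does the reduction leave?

lcm(LM(g_2), LM(g_3)) = x_1x_2x_3.
S = (lcm/LT(g_2))·g_2 − (lcm/LT(g_3))·g_3 = -7/6x_1x_2 - 1/6x_2x_3.
Reduce S modulo (g_1, g_2, g_3) in that order:
  leading term x_1x_2: subtract (35/24x_2)·g_1 from -7/6x_1x_2 - 1/6x_2x_3 → -6x_2x_3 - 7x_2
  leading term x_2x_3: subtract (6/5)·g_3 from -6x_2x_3 - 7x_2 → 0
The remainder is 0, so this S-polynomial contributes no new basis element.

S(g_2, g_3) = -7/6x_1x_2 - 1/6x_2x_3; remainder on division = 0.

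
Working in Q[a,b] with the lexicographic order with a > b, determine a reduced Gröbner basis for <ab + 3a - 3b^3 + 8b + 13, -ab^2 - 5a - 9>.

f_1 = ab + 3a - 3b^3 + 8b + 13, LT = ab.
f_2 = -ab^2 - 5a - 9, LT = ab^2.

S(f_1,f_2): lcm = ab^2. S = 3ab - 5a - 3b^4 + 8b^2 + 13b - 9.
  reduce S modulo (f_1, f_2):
  remainder -14a - 3b^4 + 9b^3 + 8b^2 - 11b - 48 ≠ 0; add g_3 = -14a - 3b^4 + 9b^3 + 8b^2 - 11b - 48 to the basis.

S(f_1,g_3): lcm = ab. S = 3a - 3/14b^5 + 9/14b^4 - 17/7b^3 - 11/14b^2 + 32/7b + 13.
  reduce S modulo (f_1, f_2, g_3):
  remainder -3/14b^5 - 1/2b^3 + 13/14b^2 + 31/14b + 19/7 ≠ 0; add g_4 = -3/14b^5 - 1/2b^3 + 13/14b^2 + 31/14b + 19/7 to the basis.

The other S-polynomials (S(f_2,g_3), S(f_1,g_4), S(f_2,g_4), S(g_3,g_4)) all reduce to 0 modulo the current basis, so we have a Gröbner basis.
Inter-reduce: drop elements whose leading term is divisible by another's, tail-reduce, and make monic.

G = {a + 3/14b^4 - 9/14b^3 - 4/7b^2 + 11/14b + 24/7, b^5 + 7/3b^3 - 13/3b^2 - 31/3b - 38/3}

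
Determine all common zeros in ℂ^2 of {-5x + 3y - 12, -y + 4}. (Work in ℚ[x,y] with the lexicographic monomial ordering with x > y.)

Compute a lex Gröbner basis by Buchberger's algorithm.
f_1 = -5x + 3y - 12, LT = x.
f_2 = -y + 4, LT = y.

The S-polynomials (S(f_1,f_2)) all reduce to 0 modulo the current basis, so we have a Gröbner basis.
Inter-reduce: drop elements whose leading term is divisible by another's, tail-reduce, and make monic.
Reduced Gröbner basis: {x, y - 4}.

From the last basis element, y - 4 = 0, so y takes values in {4}. Each choice, substituted upward through the basis, yields the corresponding point(s) of the solution set.
  y = 4: the earlier basis element becomes x = 0, giving x = 0 — point (0, 4).
Substituting each solution back into the original system confirms all equations vanish.
A lex Gröbner basis triangularizes the system, enabling back-substitution.

{(0, 4)}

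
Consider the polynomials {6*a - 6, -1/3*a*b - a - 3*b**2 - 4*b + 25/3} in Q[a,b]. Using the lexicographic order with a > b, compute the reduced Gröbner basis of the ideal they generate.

f_1 = 6*a - 6, LT = a.
f_2 = -1/3*a*b - a - 3*b**2 - 4*b + 25/3, LT = a*b.

S(f_1,f_2): lcm = a*b. S = -3*a - 9*b**2 - 13*b + 25.
  leading term a: subtract (-1/2)·f_1 from -3*a - 9*b**2 - 13*b + 25 → -9*b**2 - 13*b + 22
  leading term b**2: no divisor's leading term divides it; move -9*b**2 to the remainder.
  leading term b: no divisor's leading term divides it; move -13*b to the remainder.
  leading term 1: no divisor's leading term divides it; move 22 to the remainder.
  remainder -9*b**2 - 13*b + 22 ≠ 0; add g_3 = -9*b**2 - 13*b + 22 to the basis.

The other S-polynomials (S(f_1,g_3), S(f_2,g_3)) all reduce to 0 modulo the current basis, so we have a Gröbner basis.
Inter-reduce: drop elements whose leading term is divisible by another's, tail-reduce, and make monic.

G = {a - 1, b**2 + 13/9*b - 22/9}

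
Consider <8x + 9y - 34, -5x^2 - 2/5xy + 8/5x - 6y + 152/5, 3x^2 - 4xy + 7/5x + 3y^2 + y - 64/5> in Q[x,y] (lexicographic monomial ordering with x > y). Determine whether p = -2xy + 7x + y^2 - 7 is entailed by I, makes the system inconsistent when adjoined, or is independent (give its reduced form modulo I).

Adjoining -2xy + 7x + y^2 - 7 makes the ideal the whole ring: the system is inconsistent.

First compute the reduced Gröbner basis of I by Buchberger's algorithm.
f_1 = 8x + 9y - 34, LT = x.
f_2 = -5x^2 - 2/5xy + 8/5x - 6y + 152/5, LT = x^2.
f_3 = 3x^2 - 4xy + 7/5x + 3y^2 + y - 64/5, LT = x^2.

S(f_1,f_2): lcm = x^2. S = 209/200xy - 393/100x - 6/5y + 152/25.
  leading term xy: subtract (209/1600y)·f_1 from 209/200xy - 393/100x - 6/5y + 152/25 → -393/100x - 1881/1600y^2 + 2593/800y + 152/25
  leading term x: subtract (-393/800)·f_1 from -393/100x - 1881/1600y^2 + 2593/800y + 152/25 → -1881/1600y^2 + 613/80y - 4249/400
  leading term y^2: no divisor's leading term divides it; move -1881/1600y^2 to the remainder.
  leading term y: no divisor's leading term divides it; move 613/80y to the remainder.
  leading term 1: no divisor's leading term divides it; move -4249/400 to the remainder.
  remainder -1881/1600y^2 + 613/80y - 4249/400 ≠ 0; add h_4 = -1881/1600y^2 + 613/80y - 4249/400 to the basis.

S(f_1,f_3): lcm = x^2. S = 59/24xy - 283/60x - y^2 - 1/3y + 64/15.
  leading term xy: subtract (59/192y)·f_1 from 59/24xy - 283/60x - y^2 - 1/3y + 64/15 → -283/60x - 241/64y^2 + 971/96y + 64/15
  leading term x: subtract (-283/480)·f_1 from -283/60x - 241/64y^2 + 971/96y + 64/15 → -241/64y^2 + 3701/240y - 3787/240
  leading term y^2: subtract (6025/1881)·h_4 from -241/64y^2 + 3701/240y - 3787/240 → -686399/75240y + 686399/37620
  leading term y: no divisor's leading term divides it; move -686399/75240y to the remainder.
  leading term 1: no divisor's leading term divides it; move 686399/37620 to the remainder.
  remainder -686399/75240y + 686399/37620 ≠ 0; add h_5 = -686399/75240y + 686399/37620 to the basis.

S(f_2,f_3): lcm = x^2. S = 106/75xy - 59/75x - y^2 + 13/15y - 136/75.
  leading term xy: subtract (53/300y)·f_1 from 106/75xy - 59/75x - y^2 + 13/15y - 136/75 → -59/75x - 259/100y^2 + 1031/150y - 136/75
  leading term x: subtract (-59/600)·f_1 from -59/75x - 259/100y^2 + 1031/150y - 136/75 → -259/100y^2 + 931/120y - 1547/300
  leading term y^2: subtract (4144/1881)·h_4 from -259/100y^2 + 931/120y - 1547/300 → -686399/75240y + 686399/37620
  leading term y: subtract (1)·h_5 from -686399/75240y + 686399/37620 → 0
  remainder 0.

S(f_1,h_4): leading monomials are coprime, so the S-polynomial reduces to 0 (Buchberger's first criterion).
S(f_2,h_4): leading monomials are coprime, so the S-polynomial reduces to 0 (Buchberger's first criterion).
S(f_3,h_4): leading monomials are coprime, so the S-polynomial reduces to 0 (Buchberger's first criterion).
S(f_1,h_5): leading monomials are coprime, so the S-polynomial reduces to 0 (Buchberger's first criterion).
S(f_2,h_5): leading monomials are coprime, so the S-polynomial reduces to 0 (Buchberger's first criterion).
S(f_3,h_5): leading monomials are coprime, so the S-polynomial reduces to 0 (Buchberger's first criterion).
S(h_4,h_5): lcm = y^2. S = -8498/1881y + 16996/1881.
  leading term y: subtract (48560/98057)·h_5 from -8498/1881y + 16996/1881 → 0
  remainder 0.

Every S-polynomial of the final basis reduces to 0, so we have a Gröbner basis.
Inter-reduce: drop elements whose leading term is divisible by another's, tail-reduce, and make monic.
Reduced Gröbner basis: {x - 2, y - 2}.
Label its elements g_1 = x - 2, g_2 = y - 2.

Reduce p = -2xy + 7x + y^2 - 7 modulo G:
  leading term xy: subtract (-2y)·g_1 from -2xy + 7x + y^2 - 7 → 7x + y^2 - 4y - 7
  leading term x: subtract (7)·g_1 from 7x + y^2 - 4y - 7 → y^2 - 4y + 7
  leading term y^2: subtract (y)·g_2 from y^2 - 4y + 7 → -2y + 7
  leading term y: subtract (-2)·g_2 from -2y + 7 → 3
  leading term 1: no divisor's leading term divides it; move 3 to the remainder.
  normal form = 3.
The normal form is nonzero, so p ∉ I. Since p minus its normal form lies in I, I + (p) = I + (r) where r = 3; decide whether this ideal is the whole ring.
Here r = 3 is a nonzero constant, hence a unit: 1 ∈ I + (p), the Gröbner basis of I + (p) is {1}, and the enlarged system has no common solution — adjoining p is inconsistent.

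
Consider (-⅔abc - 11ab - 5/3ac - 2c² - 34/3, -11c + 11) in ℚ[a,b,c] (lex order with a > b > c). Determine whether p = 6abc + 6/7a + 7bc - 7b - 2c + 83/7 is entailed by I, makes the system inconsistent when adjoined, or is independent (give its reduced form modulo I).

Adjoining 6abc + 6/7a + 7bc - 7b - 2c + 83/7 makes the ideal the whole ring: the system is inconsistent.

First compute the reduced Gröbner basis of I by Buchberger's algorithm.
f_1 = -⅔abc - 11ab - 5/3ac - 2c² - 34/3, LT = abc.
f_2 = -11c + 11, LT = c.

S(f_1,f_2): lcm = abc. S = 35/2ab + 5/2ac + 3c² + 17.
  reduce S modulo (f_1, f_2):
  remainder 35/2ab + 5/2a + 20 ≠ 0; add h_3 = 35/2ab + 5/2a + 20 to the basis.

The other S-polynomials (S(f_1,h_3), S(f_2,h_3)) all reduce to 0 modulo the current basis, so we have a Gröbner basis.
Inter-reduce: drop elements whose leading term is divisible by another's, tail-reduce, and make monic.
Reduced Gröbner basis: {ab + 1/7a + 8/7, c - 1}.
Label its elements g_1 = ab + 1/7a + 8/7, g_2 = c - 1.

Reduce p = 6abc + 6/7a + 7bc - 7b - 2c + 83/7 modulo G:
  leading term abc: subtract (6c)·g_1 from 6abc + 6/7a + 7bc - 7b - 2c + 83/7 → -6/7ac + 6/7a + 7bc - 7b - 62/7c + 83/7
  leading term ac: subtract (-6/7a)·g_2 from -6/7ac + 6/7a + 7bc - 7b - 62/7c + 83/7 → 7bc - 7b - 62/7c + 83/7
  leading term bc: subtract (7b)·g_2 from 7bc - 7b - 62/7c + 83/7 → -62/7c + 83/7
  leading term c: subtract (-62/7)·g_2 from -62/7c + 83/7 → 3
  leading term 1: no divisor's leading term divides it; move 3 to the remainder.
  normal form = 3.
The normal form is nonzero, so p ∉ I. Since p minus its normal form lies in I, I + (p) = I + (r) where r = 3; decide whether this ideal is the whole ring.
Here r = 3 is a nonzero constant, hence a unit: 1 ∈ I + (p), the Gröbner basis of I + (p) is {1}, and the enlarged system has no common solution — adjoining p is inconsistent.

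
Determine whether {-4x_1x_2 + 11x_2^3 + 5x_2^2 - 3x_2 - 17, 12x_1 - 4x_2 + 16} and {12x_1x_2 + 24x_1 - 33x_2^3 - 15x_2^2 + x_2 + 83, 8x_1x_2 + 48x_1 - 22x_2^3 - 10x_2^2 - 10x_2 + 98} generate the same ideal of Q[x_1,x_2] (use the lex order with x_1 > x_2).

For a fixed monomial order, each ideal has a unique reduced Gröbner basis; comparing bases decides equality.
Buchberger on the first generating set:
f_1 = -4x_1x_2 + 11x_2^3 + 5x_2^2 - 3x_2 - 17, LT = x_1x_2.
f_2 = 12x_1 - 4x_2 + 16, LT = x_1.

S(f_1,f_2): lcm = x_1x_2. S = -11/4x_2^3 - 11/12x_2^2 - 7/12x_2 + 17/4.
  leading term x_2^3: no divisor's leading term divides it; move -11/4x_2^3 to the remainder.
  leading term x_2^2: no divisor's leading term divides it; move -11/12x_2^2 to the remainder.
  leading term x_2: no divisor's leading term divides it; move -7/12x_2 to the remainder.
  leading term 1: no divisor's leading term divides it; move 17/4 to the remainder.
  remainder -11/4x_2^3 - 11/12x_2^2 - 7/12x_2 + 17/4 ≠ 0; add g_3 = -11/4x_2^3 - 11/12x_2^2 - 7/12x_2 + 17/4 to the basis.

The other S-polynomials (S(f_1,g_3), S(f_2,g_3)) all reduce to 0 modulo the current basis, so we have a Gröbner basis.
Inter-reduce: drop elements whose leading term is divisible by another's, tail-reduce, and make monic.
Reduced Gröbner basis: {x_1 - 1/3x_2 + 4/3, x_2^3 + 1/3x_2^2 + 7/33x_2 - 17/11}.

Buchberger on the second generating set:
h_1 = 12x_1x_2 + 24x_1 - 33x_2^3 - 15x_2^2 + x_2 + 83, LT = x_1x_2.
h_2 = 8x_1x_2 + 48x_1 - 22x_2^3 - 10x_2^2 - 10x_2 + 98, LT = x_1x_2.

S(h_1,h_2): lcm = x_1x_2. S = -4x_1 + 4/3x_2 - 16/3.
  leading term x_1: no divisor's leading term divides it; move -4x_1 to the remainder.
  leading term x_2: no divisor's leading term divides it; move 4/3x_2 to the remainder.
  leading term 1: no divisor's leading term divides it; move -16/3 to the remainder.
  remainder -4x_1 + 4/3x_2 - 16/3 ≠ 0; add k_3 = -4x_1 + 4/3x_2 - 16/3 to the basis.

S(h_1,k_3): lcm = x_1x_2. S = 2x_1 - 11/4x_2^3 - 11/12x_2^2 - 5/4x_2 + 83/12.
  leading term x_1: subtract (-1/2)·k_3 from 2x_1 - 11/4x_2^3 - 11/12x_2^2 - 5/4x_2 + 83/12 → -11/4x_2^3 - 11/12x_2^2 - 7/12x_2 + 17/4
  leading term x_2^3: no divisor's leading term divides it; move -11/4x_2^3 to the remainder.
  leading term x_2^2: no divisor's leading term divides it; move -11/12x_2^2 to the remainder.
  leading term x_2: no divisor's leading term divides it; move -7/12x_2 to the remainder.
  leading term 1: no divisor's leading term divides it; move 17/4 to the remainder.
  remainder -11/4x_2^3 - 11/12x_2^2 - 7/12x_2 + 17/4 ≠ 0; add k_4 = -11/4x_2^3 - 11/12x_2^2 - 7/12x_2 + 17/4 to the basis.

The other S-polynomials (S(h_2,k_3), S(h_1,k_4), S(h_2,k_4), S(k_3,k_4)) all reduce to 0 modulo the current basis, so we have a Gröbner basis.
Inter-reduce: drop elements whose leading term is divisible by another's, tail-reduce, and make monic.
Reduced Gröbner basis: {x_1 - 1/3x_2 + 4/3, x_2^3 + 1/3x_2^2 + 7/33x_2 - 17/11}.

The two bases agree; hence the ideals are identical.

Yes, the ideals are equal.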